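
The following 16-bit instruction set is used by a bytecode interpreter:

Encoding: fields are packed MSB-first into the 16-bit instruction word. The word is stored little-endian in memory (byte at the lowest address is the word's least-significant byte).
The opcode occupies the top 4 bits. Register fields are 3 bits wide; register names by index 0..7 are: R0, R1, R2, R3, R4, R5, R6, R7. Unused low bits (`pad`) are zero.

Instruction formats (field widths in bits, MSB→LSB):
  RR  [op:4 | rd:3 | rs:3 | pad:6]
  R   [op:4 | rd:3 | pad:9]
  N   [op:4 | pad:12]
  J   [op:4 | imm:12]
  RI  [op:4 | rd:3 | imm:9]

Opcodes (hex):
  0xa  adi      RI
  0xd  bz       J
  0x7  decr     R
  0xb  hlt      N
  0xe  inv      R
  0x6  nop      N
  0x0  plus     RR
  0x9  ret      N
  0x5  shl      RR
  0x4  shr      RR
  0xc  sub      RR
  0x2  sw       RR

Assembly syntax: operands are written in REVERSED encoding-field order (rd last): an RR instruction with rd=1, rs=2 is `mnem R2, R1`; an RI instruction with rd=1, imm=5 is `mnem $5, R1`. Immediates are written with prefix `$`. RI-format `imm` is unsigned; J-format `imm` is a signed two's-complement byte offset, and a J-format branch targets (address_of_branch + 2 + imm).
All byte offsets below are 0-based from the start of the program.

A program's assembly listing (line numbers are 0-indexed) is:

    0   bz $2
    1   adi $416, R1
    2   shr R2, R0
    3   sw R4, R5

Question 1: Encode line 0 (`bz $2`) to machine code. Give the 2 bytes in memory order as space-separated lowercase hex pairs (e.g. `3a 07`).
02 d0

line 0 (bz): pack op=0xd:4|imm=2:12 = 0xd002; little→ 02 d0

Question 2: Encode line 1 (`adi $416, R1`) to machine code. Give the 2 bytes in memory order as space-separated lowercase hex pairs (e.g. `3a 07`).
a0 a3

L1: adi op=0xa:4|rd=1:3|imm=416:9 ⇒ 0xa3a0 ⇒ little a0 a3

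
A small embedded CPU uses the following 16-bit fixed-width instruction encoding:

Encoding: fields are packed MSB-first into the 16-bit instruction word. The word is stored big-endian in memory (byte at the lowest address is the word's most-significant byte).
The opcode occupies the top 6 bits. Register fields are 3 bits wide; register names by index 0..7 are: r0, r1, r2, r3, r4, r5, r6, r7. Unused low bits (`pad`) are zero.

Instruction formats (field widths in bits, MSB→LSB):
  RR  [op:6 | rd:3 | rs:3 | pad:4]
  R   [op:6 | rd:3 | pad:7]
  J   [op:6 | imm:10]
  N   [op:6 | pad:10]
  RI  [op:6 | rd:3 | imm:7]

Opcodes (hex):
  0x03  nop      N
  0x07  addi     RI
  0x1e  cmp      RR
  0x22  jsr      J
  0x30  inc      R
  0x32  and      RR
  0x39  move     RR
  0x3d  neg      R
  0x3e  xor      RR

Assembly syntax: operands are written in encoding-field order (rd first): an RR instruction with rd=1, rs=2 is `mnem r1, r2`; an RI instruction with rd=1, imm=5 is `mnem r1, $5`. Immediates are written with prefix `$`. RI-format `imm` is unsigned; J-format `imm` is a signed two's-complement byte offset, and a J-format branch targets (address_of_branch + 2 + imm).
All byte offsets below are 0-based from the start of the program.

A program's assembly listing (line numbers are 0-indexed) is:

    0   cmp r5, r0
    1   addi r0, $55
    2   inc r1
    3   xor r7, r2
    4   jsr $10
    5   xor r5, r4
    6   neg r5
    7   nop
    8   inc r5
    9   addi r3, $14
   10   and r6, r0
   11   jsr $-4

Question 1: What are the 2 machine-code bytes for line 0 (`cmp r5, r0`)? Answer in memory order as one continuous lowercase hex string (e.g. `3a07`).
L0: cmp op=0x1e:6|rd=5:3|rs=0:3|pad=0:4 ⇒ 0x7a80 ⇒ big 7a 80

7a80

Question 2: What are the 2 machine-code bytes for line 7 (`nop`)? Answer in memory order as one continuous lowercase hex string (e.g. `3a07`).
0c00

7. nop fields op=0x3:6|pad=0:10 → word 0c00h → 0c 00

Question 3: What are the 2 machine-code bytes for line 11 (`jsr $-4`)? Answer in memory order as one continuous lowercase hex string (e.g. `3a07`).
8bfc

11. jsr fields op=0x22:6|imm=-4:10 → word 8bfch → 8b fc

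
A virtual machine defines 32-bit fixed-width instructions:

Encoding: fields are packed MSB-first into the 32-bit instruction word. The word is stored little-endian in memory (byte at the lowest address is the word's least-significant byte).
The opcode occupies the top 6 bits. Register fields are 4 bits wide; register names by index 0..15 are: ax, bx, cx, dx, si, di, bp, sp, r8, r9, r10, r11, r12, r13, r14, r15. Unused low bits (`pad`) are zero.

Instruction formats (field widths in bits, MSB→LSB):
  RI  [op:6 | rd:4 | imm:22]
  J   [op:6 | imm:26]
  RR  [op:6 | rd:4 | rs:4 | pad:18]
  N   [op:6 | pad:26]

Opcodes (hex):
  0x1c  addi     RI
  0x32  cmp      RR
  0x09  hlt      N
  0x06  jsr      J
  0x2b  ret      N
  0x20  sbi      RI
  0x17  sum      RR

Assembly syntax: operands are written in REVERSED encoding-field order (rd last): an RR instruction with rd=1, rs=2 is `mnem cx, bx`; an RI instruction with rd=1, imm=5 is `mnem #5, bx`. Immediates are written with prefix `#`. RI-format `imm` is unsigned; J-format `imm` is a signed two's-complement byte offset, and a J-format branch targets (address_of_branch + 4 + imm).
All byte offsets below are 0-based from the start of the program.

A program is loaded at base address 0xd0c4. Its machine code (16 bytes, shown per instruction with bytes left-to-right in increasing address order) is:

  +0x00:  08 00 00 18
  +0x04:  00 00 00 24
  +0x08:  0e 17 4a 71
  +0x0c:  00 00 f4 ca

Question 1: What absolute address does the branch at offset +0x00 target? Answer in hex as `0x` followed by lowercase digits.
0xd0d0

[00] 08 00 00 18 → 0x18000008
  opcode bits[31:26]=0x6: jsr/J
  imm@[25:0]=0x8 ⇒ #8
  target = base 0xd0c4 + off 0x00 + 4 + imm 8 = 0xd0d0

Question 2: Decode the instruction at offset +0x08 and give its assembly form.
+0x08: 0e 17 4a 71 ⇒ word 0x714a170e (little)
  top 6b → 0x1c → addi [RI]
  [25:22] rd=5 = di
  [21:0] imm=661262 = #661262

addi #661262, di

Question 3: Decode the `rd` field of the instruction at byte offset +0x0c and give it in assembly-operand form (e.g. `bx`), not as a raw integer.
r11

+0x0c: 00 00 f4 ca ⇒ word 0xcaf40000 (little)
  op=0xcaf40000>>26=0x32 ⇒ cmp (RR)
  rd: (w>>22)&0xf=0xb → r11
  rs: (w>>18)&0xf=0xd → r13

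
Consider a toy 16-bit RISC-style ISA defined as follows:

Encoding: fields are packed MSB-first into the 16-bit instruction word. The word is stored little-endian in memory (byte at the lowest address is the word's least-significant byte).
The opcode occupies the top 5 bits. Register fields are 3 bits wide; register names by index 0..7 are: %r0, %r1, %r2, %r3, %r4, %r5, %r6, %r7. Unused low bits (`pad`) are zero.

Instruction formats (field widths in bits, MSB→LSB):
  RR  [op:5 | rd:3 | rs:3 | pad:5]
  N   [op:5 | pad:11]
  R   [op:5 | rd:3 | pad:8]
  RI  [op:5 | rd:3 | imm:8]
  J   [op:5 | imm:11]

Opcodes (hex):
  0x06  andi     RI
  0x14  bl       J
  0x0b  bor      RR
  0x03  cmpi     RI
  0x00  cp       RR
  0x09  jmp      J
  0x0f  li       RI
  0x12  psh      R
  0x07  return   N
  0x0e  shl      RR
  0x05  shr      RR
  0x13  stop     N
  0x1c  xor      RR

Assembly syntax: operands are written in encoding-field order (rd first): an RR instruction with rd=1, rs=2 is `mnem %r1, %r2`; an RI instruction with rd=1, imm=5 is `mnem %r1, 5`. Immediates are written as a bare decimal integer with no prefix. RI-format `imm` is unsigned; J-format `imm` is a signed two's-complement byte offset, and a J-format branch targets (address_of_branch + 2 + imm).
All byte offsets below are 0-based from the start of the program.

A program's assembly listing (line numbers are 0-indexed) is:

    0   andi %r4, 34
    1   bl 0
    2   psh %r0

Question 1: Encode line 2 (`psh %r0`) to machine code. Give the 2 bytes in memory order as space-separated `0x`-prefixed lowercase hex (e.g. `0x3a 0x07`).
L2: psh op=0x12:5|rd=0:3|pad=0:8 ⇒ 0x9000 ⇒ little 00 90

0x00 0x90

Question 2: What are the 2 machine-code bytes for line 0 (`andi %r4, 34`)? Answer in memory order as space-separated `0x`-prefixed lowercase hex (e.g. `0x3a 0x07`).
line 0 (andi): pack op=0x6:5|rd=4:3|imm=34:8 = 0x3422; little→ 22 34

0x22 0x34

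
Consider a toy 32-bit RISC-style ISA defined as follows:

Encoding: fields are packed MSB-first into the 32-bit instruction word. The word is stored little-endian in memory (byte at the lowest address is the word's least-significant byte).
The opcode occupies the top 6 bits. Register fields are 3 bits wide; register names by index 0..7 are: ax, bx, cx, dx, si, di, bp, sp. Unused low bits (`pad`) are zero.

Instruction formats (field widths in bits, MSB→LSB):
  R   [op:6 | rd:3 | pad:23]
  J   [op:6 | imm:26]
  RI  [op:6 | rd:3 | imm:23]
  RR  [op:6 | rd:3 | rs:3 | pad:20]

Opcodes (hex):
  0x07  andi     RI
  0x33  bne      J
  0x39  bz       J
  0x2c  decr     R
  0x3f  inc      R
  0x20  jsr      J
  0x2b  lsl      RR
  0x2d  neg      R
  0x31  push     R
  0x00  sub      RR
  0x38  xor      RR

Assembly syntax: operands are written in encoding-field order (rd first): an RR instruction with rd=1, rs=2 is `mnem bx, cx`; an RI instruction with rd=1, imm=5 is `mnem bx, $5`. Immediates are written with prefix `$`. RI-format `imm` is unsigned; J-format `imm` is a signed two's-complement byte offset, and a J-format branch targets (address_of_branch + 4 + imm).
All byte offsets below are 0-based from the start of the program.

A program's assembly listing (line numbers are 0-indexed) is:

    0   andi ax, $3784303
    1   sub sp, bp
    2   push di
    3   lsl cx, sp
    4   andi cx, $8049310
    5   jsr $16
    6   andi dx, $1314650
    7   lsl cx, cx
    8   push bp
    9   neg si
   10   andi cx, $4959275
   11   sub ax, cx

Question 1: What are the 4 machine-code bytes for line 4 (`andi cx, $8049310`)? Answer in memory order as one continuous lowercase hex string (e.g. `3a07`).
9ed27a1d

L4: andi op=0x7:6|rd=2:3|imm=8049310:23 ⇒ 0x1d7ad29e ⇒ little 9e d2 7a 1d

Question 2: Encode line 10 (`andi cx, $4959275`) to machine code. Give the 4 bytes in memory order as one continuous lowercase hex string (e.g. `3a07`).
2bac4b1d

line 10 (andi): pack op=0x7:6|rd=2:3|imm=4959275:23 = 0x1d4bac2b; little→ 2b ac 4b 1d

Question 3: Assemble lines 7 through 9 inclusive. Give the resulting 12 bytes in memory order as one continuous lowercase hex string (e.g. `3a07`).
000020ad000000c7000000b6

line 7 (lsl): pack op=0x2b:6|rd=2:3|rs=2:3|pad=0:20 = 0xad200000; little→ 00 00 20 ad
line 8 (push): pack op=0x31:6|rd=6:3|pad=0:23 = 0xc7000000; little→ 00 00 00 c7
line 9 (neg): pack op=0x2d:6|rd=4:3|pad=0:23 = 0xb6000000; little→ 00 00 00 b6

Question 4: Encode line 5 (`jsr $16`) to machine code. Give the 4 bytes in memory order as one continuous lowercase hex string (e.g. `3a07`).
10000080

line 5 (jsr): pack op=0x20:6|imm=16:26 = 0x80000010; little→ 10 00 00 80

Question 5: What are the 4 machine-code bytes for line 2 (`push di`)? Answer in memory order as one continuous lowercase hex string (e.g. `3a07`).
000080c6

line 2 (push): pack op=0x31:6|rd=5:3|pad=0:23 = 0xc6800000; little→ 00 00 80 c6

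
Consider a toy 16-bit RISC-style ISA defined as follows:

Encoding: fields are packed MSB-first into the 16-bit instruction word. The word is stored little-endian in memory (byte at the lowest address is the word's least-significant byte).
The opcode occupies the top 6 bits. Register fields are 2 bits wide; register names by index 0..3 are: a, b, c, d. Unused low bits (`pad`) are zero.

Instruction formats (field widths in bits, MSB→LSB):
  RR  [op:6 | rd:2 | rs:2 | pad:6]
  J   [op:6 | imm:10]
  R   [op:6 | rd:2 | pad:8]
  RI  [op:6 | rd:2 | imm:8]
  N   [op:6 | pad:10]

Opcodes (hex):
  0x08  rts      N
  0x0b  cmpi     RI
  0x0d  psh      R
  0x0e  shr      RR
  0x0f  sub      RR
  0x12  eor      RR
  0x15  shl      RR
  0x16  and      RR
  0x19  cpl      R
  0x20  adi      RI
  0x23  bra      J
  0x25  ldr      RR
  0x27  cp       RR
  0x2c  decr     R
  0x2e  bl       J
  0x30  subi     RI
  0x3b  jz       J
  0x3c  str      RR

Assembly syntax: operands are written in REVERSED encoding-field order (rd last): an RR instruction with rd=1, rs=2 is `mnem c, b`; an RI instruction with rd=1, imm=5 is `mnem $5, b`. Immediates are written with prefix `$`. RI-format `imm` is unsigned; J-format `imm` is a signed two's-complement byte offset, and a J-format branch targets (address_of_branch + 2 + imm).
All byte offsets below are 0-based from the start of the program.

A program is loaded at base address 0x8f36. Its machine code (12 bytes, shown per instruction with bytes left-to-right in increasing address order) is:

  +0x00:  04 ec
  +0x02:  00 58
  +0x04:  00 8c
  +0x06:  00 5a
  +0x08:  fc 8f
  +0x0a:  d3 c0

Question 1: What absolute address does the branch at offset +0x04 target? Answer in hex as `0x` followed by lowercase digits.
[04] 00 8c → 0x8c00
  opcode bits[15:10]=0x23: bra/J
  imm@[9:0]=0x0 ⇒ $0
  target = base 0x8f36 + off 0x04 + 2 + imm 0 = 0x8f3c

0x8f3c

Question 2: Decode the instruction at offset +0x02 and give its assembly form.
and a, a

@+02  little-endian(00 58) = 0x5800
  op=0x5800>>10=0x16 ⇒ and (RR)
  [9:8] rd=0 = a
  [7:6] rs=0 = a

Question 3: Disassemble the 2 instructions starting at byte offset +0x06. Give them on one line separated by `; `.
[06] 00 5a → 0x5a00
  op=0x5a00>>10=0x16 ⇒ and (RR)
  [9:8] rd=2 = c
  [7:6] rs=0 = a
[08] fc 8f → 0x8ffc
  op=0x8ffc>>10=0x23 ⇒ bra (J)
  [9:0] imm=1020 (s10→-4) = $-4

and a, c; bra $-4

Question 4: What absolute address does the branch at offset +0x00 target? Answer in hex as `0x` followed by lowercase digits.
0x8f3c

off 0x00: read 04 ec as little → 0xec04
  op=0xec04>>10=0x3b ⇒ jz (J)
  imm: (w>>0)&0x3ff=0x4 → $4
  target = base 0x8f36 + off 0x00 + 2 + imm 4 = 0x8f3c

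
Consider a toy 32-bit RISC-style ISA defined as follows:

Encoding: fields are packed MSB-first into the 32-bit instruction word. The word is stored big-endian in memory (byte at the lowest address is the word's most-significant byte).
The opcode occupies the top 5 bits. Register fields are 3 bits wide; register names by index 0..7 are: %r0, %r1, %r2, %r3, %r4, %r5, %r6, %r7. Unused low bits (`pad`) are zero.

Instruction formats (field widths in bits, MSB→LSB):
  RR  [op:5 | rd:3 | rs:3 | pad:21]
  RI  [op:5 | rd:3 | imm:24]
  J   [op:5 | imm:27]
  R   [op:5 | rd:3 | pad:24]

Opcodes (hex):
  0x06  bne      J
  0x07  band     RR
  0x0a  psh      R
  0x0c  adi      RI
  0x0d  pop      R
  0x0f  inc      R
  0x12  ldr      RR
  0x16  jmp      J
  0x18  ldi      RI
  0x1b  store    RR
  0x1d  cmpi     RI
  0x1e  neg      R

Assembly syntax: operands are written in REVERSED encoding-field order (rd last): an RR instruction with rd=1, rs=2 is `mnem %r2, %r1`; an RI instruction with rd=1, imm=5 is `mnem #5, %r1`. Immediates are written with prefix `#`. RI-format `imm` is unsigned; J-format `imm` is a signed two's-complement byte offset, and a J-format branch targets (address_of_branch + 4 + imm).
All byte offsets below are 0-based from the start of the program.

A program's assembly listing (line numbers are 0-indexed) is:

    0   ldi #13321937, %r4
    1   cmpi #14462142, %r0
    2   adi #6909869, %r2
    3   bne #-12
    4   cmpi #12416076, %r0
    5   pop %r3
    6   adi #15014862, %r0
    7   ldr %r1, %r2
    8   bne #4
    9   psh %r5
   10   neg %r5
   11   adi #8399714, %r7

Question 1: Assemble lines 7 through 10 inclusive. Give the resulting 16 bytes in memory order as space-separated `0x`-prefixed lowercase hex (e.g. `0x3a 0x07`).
0x92 0x20 0x00 0x00 0x30 0x00 0x00 0x04 0x55 0x00 0x00 0x00 0xf5 0x00 0x00 0x00

L7: ldr op=0x12:5|rd=2:3|rs=1:3|pad=0:21 ⇒ 0x92200000 ⇒ big 92 20 00 00
L8: bne op=0x6:5|imm=4:27 ⇒ 0x30000004 ⇒ big 30 00 00 04
L9: psh op=0xa:5|rd=5:3|pad=0:24 ⇒ 0x55000000 ⇒ big 55 00 00 00
L10: neg op=0x1e:5|rd=5:3|pad=0:24 ⇒ 0xf5000000 ⇒ big f5 00 00 00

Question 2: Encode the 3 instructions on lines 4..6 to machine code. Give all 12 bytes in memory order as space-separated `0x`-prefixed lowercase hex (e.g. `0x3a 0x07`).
0xe8 0xbd 0x74 0x4c 0x6b 0x00 0x00 0x00 0x60 0xe5 0x1b 0xce

4. cmpi fields op=0x1d:5|rd=0:3|imm=12416076:24 → word e8bd744ch → e8 bd 74 4c
5. pop fields op=0xd:5|rd=3:3|pad=0:24 → word 6b000000h → 6b 00 00 00
6. adi fields op=0xc:5|rd=0:3|imm=15014862:24 → word 60e51bceh → 60 e5 1b ce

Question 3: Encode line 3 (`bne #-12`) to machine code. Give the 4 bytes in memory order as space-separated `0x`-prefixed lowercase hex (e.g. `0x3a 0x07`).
0x37 0xff 0xff 0xf4

3. bne fields op=0x6:5|imm=-12:27 → word 37fffff4h → 37 ff ff f4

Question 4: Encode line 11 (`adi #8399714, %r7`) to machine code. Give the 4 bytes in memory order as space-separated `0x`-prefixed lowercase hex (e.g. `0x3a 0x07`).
0x67 0x80 0x2b 0x62

L11: adi op=0xc:5|rd=7:3|imm=8399714:24 ⇒ 0x67802b62 ⇒ big 67 80 2b 62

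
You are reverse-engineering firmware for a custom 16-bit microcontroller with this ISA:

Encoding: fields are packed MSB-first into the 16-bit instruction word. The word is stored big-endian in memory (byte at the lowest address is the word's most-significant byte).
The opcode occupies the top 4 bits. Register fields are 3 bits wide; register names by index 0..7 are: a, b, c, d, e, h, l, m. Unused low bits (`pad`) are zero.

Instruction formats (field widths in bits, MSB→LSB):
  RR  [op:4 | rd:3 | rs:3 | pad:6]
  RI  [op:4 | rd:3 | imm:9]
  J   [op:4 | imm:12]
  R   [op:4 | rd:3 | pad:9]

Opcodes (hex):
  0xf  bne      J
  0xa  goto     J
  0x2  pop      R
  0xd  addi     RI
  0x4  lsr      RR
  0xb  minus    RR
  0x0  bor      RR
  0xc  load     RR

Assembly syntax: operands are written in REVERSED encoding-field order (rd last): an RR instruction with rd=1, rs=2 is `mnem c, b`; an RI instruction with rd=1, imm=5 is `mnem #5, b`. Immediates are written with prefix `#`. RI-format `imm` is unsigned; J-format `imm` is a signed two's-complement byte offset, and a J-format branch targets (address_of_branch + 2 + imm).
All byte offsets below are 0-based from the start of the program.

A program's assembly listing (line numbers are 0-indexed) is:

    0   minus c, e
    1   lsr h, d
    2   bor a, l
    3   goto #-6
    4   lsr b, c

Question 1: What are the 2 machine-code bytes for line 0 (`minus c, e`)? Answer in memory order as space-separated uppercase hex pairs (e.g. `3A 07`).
B8 80

L0: minus op=0xb:4|rd=4:3|rs=2:3|pad=0:6 ⇒ 0xb880 ⇒ big b8 80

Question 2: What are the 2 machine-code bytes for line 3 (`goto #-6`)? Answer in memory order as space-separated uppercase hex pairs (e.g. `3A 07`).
AF FA

L3: goto op=0xa:4|imm=-6:12 ⇒ 0xaffa ⇒ big af fa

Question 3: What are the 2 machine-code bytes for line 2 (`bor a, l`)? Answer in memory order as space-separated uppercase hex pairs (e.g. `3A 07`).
0C 00

2. bor fields op=0x0:4|rd=6:3|rs=0:3|pad=0:6 → word 0c00h → 0c 00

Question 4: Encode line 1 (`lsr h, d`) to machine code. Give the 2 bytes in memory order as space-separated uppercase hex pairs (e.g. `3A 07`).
47 40

line 1 (lsr): pack op=0x4:4|rd=3:3|rs=5:3|pad=0:6 = 0x4740; big→ 47 40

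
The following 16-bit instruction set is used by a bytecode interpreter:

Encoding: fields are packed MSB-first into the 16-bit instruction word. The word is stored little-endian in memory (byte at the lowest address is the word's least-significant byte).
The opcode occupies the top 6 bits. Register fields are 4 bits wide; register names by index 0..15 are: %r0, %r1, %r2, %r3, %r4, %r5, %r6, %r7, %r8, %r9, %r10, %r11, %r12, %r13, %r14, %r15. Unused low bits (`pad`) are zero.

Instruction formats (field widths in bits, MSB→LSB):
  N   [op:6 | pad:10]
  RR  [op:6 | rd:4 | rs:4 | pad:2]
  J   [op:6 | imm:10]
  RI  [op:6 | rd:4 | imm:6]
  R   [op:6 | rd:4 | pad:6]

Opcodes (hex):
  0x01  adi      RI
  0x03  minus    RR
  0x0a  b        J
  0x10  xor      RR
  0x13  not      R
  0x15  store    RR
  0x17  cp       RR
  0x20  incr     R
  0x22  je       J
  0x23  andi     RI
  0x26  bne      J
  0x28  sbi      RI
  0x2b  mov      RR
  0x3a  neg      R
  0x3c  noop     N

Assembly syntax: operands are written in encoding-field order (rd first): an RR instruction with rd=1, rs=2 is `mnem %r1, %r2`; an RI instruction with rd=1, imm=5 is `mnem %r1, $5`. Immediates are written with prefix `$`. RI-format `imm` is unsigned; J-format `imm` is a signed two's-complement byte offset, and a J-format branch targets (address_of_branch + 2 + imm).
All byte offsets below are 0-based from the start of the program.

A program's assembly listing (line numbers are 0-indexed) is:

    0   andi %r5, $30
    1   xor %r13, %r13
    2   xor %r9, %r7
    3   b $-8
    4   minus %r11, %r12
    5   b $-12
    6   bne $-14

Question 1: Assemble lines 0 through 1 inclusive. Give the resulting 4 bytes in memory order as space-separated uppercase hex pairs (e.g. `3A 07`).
0. andi fields op=0x23:6|rd=5:4|imm=30:6 → word 8d5eh → 5e 8d
1. xor fields op=0x10:6|rd=13:4|rs=13:4|pad=0:2 → word 4374h → 74 43

5E 8D 74 43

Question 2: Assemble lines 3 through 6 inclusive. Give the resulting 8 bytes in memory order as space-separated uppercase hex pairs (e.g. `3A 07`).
L3: b op=0xa:6|imm=-8:10 ⇒ 0x2bf8 ⇒ little f8 2b
L4: minus op=0x3:6|rd=11:4|rs=12:4|pad=0:2 ⇒ 0x0ef0 ⇒ little f0 0e
L5: b op=0xa:6|imm=-12:10 ⇒ 0x2bf4 ⇒ little f4 2b
L6: bne op=0x26:6|imm=-14:10 ⇒ 0x9bf2 ⇒ little f2 9b

F8 2B F0 0E F4 2B F2 9B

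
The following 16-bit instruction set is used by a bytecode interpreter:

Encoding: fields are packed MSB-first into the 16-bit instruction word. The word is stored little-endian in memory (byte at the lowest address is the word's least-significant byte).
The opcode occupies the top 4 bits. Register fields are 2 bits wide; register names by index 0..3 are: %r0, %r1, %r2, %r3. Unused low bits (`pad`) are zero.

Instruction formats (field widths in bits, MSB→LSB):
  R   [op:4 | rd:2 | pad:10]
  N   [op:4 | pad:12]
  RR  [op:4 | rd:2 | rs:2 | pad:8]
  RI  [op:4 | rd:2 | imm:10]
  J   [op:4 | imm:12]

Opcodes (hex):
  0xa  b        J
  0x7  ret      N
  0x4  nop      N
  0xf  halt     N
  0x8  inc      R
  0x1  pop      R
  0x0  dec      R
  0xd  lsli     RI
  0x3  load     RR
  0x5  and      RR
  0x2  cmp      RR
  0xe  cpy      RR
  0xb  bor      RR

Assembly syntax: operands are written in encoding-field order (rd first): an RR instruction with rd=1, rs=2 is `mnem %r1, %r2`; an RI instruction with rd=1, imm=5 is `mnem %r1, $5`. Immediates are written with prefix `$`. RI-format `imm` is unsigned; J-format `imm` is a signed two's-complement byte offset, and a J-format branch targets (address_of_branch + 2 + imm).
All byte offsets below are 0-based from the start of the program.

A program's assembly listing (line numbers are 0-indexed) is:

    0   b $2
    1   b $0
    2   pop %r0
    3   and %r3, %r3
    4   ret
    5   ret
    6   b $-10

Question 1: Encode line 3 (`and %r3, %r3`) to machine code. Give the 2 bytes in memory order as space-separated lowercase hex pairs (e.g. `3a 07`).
00 5f

line 3 (and): pack op=0x5:4|rd=3:2|rs=3:2|pad=0:8 = 0x5f00; little→ 00 5f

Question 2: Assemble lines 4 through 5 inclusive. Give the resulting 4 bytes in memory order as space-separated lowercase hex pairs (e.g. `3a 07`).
00 70 00 70

4. ret fields op=0x7:4|pad=0:12 → word 7000h → 00 70
5. ret fields op=0x7:4|pad=0:12 → word 7000h → 00 70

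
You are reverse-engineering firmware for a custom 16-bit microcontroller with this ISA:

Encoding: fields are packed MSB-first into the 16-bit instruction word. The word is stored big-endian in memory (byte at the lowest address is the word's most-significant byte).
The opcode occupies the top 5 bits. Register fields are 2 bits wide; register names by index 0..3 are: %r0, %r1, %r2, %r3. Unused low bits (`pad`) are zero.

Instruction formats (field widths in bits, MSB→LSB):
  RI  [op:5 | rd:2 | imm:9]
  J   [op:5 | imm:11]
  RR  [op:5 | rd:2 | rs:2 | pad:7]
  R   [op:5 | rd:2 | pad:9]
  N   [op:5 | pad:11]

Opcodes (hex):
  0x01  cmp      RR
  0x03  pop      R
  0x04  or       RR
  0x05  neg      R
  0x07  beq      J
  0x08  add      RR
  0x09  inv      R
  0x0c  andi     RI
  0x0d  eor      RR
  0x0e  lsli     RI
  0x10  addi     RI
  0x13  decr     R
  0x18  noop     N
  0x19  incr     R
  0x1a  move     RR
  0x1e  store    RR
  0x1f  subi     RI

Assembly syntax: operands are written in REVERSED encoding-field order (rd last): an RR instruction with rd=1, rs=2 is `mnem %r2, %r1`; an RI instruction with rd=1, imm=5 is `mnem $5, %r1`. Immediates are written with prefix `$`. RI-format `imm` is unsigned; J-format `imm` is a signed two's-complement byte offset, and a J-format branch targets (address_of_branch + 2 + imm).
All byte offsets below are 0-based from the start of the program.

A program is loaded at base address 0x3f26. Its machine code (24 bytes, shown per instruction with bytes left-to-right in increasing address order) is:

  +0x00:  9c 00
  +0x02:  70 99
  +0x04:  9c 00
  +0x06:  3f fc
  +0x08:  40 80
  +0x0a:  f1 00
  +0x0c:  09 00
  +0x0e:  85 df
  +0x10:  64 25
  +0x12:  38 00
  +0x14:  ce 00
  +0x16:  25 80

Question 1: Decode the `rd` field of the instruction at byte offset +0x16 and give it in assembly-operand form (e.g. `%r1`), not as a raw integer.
%r2

off 0x16: read 25 80 as big → 0x2580
  opcode bits[15:11]=0x4: or/RR
  rd: (w>>9)&0x3=0x2 → %r2
  rs: (w>>7)&0x3=0x3 → %r3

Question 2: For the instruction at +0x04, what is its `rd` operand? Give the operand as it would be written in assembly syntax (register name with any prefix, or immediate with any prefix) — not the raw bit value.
%r2

+0x04: 9c 00 ⇒ word 0x9c00 (big)
  op=0x9c00>>11=0x13 ⇒ decr (R)
  rd: (w>>9)&0x3=0x2 → %r2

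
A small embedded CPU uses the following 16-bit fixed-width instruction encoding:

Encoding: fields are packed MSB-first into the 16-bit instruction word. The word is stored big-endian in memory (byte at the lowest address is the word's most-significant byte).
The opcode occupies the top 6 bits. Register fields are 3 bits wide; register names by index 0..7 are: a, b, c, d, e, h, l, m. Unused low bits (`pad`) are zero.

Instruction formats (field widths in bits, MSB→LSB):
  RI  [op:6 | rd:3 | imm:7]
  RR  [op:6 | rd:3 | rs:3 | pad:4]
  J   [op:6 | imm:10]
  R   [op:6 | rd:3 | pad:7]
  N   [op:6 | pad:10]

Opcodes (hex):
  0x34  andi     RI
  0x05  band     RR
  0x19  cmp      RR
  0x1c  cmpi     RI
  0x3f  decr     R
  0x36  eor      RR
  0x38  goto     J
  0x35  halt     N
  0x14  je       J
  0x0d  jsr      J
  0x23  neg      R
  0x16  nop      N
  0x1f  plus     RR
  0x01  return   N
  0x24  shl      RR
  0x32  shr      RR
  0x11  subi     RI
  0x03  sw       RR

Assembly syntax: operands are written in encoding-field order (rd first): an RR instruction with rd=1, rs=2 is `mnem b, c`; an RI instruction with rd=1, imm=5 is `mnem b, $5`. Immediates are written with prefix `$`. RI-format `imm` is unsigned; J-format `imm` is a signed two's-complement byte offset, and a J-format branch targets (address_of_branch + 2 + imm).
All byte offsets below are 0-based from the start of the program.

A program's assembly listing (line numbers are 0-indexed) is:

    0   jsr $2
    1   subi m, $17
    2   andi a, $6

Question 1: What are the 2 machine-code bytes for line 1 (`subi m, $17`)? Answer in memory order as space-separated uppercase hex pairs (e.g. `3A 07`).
line 1 (subi): pack op=0x11:6|rd=7:3|imm=17:7 = 0x4791; big→ 47 91

47 91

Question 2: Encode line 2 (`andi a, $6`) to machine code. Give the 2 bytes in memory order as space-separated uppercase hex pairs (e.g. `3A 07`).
D0 06

2. andi fields op=0x34:6|rd=0:3|imm=6:7 → word d006h → d0 06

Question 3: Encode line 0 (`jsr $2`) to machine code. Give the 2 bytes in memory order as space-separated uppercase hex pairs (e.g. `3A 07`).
34 02

line 0 (jsr): pack op=0xd:6|imm=2:10 = 0x3402; big→ 34 02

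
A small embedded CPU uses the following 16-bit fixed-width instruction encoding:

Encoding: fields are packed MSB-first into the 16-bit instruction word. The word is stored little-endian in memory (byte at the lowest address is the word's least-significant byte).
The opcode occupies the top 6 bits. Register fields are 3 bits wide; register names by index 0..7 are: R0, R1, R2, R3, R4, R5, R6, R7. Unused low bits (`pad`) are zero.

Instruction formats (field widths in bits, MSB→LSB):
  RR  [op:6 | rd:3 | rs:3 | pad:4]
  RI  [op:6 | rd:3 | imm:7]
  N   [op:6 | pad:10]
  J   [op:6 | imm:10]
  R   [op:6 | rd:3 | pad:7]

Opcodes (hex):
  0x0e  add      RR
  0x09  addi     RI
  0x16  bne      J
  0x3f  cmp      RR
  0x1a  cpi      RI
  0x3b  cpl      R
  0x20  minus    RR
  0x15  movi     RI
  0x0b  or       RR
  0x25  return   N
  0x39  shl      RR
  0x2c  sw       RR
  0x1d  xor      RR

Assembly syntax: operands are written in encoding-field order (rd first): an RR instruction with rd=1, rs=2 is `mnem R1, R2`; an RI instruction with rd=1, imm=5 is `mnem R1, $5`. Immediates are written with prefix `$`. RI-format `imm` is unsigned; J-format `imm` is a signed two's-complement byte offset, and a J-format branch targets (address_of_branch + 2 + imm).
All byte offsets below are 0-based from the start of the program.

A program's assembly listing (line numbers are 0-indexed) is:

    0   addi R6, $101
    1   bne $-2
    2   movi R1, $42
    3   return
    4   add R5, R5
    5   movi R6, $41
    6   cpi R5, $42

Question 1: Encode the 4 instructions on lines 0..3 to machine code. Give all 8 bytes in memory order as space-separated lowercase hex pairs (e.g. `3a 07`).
65 27 fe 5b aa 54 00 94

L0: addi op=0x9:6|rd=6:3|imm=101:7 ⇒ 0x2765 ⇒ little 65 27
L1: bne op=0x16:6|imm=-2:10 ⇒ 0x5bfe ⇒ little fe 5b
L2: movi op=0x15:6|rd=1:3|imm=42:7 ⇒ 0x54aa ⇒ little aa 54
L3: return op=0x25:6|pad=0:10 ⇒ 0x9400 ⇒ little 00 94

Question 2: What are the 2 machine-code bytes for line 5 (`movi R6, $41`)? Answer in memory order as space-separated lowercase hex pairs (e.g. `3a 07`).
5. movi fields op=0x15:6|rd=6:3|imm=41:7 → word 5729h → 29 57

29 57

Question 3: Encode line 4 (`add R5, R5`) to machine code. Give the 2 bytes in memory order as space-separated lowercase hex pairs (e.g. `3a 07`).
L4: add op=0xe:6|rd=5:3|rs=5:3|pad=0:4 ⇒ 0x3ad0 ⇒ little d0 3a

d0 3a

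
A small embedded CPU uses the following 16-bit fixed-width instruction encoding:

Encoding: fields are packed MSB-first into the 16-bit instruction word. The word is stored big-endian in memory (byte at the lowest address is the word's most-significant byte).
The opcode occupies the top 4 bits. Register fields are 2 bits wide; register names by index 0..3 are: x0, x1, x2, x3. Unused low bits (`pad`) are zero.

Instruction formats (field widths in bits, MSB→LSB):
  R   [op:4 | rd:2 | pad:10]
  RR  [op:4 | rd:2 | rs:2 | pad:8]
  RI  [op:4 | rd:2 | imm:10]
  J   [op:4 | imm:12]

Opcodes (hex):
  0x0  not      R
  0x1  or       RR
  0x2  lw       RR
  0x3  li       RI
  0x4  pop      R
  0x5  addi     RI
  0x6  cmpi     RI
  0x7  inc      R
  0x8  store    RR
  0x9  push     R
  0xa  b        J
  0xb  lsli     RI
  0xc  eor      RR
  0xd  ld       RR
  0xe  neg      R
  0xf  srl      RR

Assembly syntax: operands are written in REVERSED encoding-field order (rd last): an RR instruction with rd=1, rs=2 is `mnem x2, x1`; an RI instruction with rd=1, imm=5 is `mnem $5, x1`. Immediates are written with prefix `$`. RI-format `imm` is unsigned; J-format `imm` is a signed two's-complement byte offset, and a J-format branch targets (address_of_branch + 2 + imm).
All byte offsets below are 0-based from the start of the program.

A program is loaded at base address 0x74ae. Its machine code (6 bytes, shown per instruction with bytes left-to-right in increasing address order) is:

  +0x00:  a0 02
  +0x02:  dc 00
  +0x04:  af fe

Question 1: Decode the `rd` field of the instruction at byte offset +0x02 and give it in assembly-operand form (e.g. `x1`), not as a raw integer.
x3

+0x02: dc 00 ⇒ word 0xdc00 (big)
  top 4b → 0xd → ld [RR]
  rd: (w>>10)&0x3=0x3 → x3
  rs: (w>>8)&0x3=0x0 → x0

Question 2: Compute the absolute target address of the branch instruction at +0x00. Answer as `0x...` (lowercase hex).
[00] a0 02 → 0xa002
  top 4b → 0xa → b [J]
  imm: (w>>0)&0xfff=0x2 → $2
  target = base 0x74ae + off 0x00 + 2 + imm 2 = 0x74b2

0x74b2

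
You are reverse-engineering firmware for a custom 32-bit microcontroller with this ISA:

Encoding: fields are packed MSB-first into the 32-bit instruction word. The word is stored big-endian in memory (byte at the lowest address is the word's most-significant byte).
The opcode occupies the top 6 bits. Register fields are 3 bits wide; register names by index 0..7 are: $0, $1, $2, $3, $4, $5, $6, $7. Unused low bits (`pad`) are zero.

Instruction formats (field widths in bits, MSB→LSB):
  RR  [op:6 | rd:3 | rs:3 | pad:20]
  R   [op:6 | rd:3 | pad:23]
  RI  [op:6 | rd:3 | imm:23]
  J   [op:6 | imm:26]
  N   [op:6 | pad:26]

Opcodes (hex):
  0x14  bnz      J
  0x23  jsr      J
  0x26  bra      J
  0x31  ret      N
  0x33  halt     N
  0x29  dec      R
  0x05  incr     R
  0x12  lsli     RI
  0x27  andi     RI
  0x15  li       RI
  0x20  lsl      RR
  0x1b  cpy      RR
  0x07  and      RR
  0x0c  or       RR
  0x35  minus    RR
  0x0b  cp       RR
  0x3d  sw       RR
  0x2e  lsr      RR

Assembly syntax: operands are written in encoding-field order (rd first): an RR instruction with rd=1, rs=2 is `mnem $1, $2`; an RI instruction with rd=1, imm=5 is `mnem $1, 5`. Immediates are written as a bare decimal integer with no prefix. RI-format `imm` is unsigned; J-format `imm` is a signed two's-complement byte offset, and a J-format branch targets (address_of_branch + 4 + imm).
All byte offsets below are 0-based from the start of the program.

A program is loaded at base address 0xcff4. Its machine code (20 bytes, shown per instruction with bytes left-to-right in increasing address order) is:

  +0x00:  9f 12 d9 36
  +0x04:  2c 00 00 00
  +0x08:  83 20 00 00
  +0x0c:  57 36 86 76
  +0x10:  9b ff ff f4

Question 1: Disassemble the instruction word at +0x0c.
[0c] 57 36 86 76 → 0x57368676
  top 6b → 0x15 → li [RI]
  rd: (w>>23)&0x7=0x6 → $6
  imm: (w>>0)&0x7fffff=0x368676 → 3573366

li $6, 3573366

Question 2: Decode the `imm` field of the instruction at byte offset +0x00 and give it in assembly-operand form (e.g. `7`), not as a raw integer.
@+00  big-endian(9f 12 d9 36) = 0x9f12d936
  top 6b → 0x27 → andi [RI]
  rd@[25:23]=0x6 ⇒ $6
  imm@[22:0]=0x12d936 ⇒ 1235254

1235254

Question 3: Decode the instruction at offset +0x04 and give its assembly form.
+0x04: 2c 00 00 00 ⇒ word 0x2c000000 (big)
  top 6b → 0xb → cp [RR]
  [25:23] rd=0 = $0
  [22:20] rs=0 = $0

cp $0, $0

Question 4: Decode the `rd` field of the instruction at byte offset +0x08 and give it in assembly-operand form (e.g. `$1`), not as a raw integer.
@+08  big-endian(83 20 00 00) = 0x83200000
  opcode bits[31:26]=0x20: lsl/RR
  rd: (w>>23)&0x7=0x6 → $6
  rs: (w>>20)&0x7=0x2 → $2

$6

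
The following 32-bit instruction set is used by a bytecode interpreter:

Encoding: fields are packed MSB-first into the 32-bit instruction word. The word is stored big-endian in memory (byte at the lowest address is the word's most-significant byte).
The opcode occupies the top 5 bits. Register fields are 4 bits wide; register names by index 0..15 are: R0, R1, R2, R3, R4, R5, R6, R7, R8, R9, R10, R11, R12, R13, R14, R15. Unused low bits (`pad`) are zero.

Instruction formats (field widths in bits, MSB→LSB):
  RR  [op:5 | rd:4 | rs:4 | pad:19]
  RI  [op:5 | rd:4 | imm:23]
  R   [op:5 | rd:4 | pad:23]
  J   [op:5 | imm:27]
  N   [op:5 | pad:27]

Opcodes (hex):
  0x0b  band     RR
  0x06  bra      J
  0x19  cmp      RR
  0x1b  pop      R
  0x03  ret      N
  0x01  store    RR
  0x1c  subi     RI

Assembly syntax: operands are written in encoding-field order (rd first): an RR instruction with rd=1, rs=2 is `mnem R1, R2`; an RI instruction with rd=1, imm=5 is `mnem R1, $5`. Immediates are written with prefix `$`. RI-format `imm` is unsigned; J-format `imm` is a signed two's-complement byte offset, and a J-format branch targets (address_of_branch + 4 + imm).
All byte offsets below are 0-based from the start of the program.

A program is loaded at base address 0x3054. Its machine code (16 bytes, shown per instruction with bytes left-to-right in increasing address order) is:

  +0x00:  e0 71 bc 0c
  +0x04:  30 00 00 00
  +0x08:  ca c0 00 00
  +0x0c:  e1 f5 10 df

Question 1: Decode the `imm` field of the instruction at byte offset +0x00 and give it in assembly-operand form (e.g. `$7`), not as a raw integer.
$7453708

@+00  big-endian(e0 71 bc 0c) = 0xe071bc0c
  opcode bits[31:27]=0x1c: subi/RI
  rd@[26:23]=0x0 ⇒ R0
  imm@[22:0]=0x71bc0c ⇒ $7453708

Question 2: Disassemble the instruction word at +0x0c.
subi R3, $7672031

[0c] e1 f5 10 df → 0xe1f510df
  opcode bits[31:27]=0x1c: subi/RI
  [26:23] rd=3 = R3
  [22:0] imm=7672031 = $7672031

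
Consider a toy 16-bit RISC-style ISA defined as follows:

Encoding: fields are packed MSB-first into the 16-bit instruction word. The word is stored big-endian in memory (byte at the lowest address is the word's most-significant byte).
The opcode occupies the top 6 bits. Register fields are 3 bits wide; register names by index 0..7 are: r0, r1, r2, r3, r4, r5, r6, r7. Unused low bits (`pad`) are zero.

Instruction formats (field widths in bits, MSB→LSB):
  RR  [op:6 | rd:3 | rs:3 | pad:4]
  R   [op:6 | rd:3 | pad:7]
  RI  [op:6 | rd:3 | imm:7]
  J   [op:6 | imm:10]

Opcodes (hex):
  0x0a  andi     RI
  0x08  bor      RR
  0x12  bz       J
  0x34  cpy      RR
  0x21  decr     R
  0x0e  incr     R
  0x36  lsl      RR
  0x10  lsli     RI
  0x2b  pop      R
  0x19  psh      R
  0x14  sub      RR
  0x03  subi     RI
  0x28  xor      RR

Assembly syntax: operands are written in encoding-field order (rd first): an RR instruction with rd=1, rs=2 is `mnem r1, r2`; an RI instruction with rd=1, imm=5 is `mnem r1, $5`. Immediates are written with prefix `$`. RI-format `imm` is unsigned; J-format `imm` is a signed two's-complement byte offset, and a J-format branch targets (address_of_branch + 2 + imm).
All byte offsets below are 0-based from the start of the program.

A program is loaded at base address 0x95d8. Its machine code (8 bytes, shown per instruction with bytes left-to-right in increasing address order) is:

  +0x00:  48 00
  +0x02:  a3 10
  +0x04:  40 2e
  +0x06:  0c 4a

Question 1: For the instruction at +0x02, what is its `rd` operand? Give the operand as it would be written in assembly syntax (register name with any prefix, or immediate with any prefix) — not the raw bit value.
off 0x02: read a3 10 as big → 0xa310
  opcode bits[15:10]=0x28: xor/RR
  rd@[9:7]=0x6 ⇒ r6
  rs@[6:4]=0x1 ⇒ r1

r6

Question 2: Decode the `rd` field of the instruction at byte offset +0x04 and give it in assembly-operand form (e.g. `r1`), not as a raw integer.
r0

@+04  big-endian(40 2e) = 0x402e
  opcode bits[15:10]=0x10: lsli/RI
  rd@[9:7]=0x0 ⇒ r0
  imm@[6:0]=0x2e ⇒ $46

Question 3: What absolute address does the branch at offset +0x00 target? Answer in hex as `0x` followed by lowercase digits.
0x95da

@+00  big-endian(48 00) = 0x4800
  op=0x4800>>10=0x12 ⇒ bz (J)
  imm@[9:0]=0x0 ⇒ $0
  target = base 0x95d8 + off 0x00 + 2 + imm 0 = 0x95da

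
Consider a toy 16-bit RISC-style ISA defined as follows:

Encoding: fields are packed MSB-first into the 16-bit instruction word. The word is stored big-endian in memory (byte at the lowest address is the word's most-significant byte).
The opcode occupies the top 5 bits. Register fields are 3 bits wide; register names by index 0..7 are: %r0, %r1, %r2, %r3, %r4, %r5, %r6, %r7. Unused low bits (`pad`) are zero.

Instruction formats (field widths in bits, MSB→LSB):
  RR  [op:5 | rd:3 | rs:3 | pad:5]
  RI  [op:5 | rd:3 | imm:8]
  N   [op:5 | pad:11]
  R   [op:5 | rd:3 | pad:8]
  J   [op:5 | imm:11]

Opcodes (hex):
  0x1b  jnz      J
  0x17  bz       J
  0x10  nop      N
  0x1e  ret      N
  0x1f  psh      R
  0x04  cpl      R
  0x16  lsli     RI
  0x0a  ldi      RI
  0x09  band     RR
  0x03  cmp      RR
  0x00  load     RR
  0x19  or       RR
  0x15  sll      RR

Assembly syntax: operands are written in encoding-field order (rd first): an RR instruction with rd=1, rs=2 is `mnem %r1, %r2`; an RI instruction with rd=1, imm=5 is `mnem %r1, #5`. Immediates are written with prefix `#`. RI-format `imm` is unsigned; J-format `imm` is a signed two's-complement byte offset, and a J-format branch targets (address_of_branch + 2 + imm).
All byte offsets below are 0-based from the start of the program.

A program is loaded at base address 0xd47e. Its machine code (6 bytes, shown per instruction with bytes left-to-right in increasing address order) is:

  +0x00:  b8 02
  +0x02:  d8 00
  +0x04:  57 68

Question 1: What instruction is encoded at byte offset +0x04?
off 0x04: read 57 68 as big → 0x5768
  opcode bits[15:11]=0xa: ldi/RI
  [10:8] rd=7 = %r7
  [7:0] imm=104 = #104

ldi %r7, #104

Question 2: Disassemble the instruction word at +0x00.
+0x00: b8 02 ⇒ word 0xb802 (big)
  op=0xb802>>11=0x17 ⇒ bz (J)
  [10:0] imm=2 = #2

bz #2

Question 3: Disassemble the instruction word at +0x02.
jnz #0

off 0x02: read d8 00 as big → 0xd800
  opcode bits[15:11]=0x1b: jnz/J
  imm@[10:0]=0x0 ⇒ #0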